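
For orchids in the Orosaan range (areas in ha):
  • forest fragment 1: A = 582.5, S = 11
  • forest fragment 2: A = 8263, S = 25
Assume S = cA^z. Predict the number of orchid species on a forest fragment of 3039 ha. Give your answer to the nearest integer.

z = ln(25/11) / ln(8263/582.5) = 0.8210 / 2.6522 = 0.3095
c = 11 / 582.5^0.3095 = 11 / 7.178 = 1.533
S₃ = 1.533 × 3039^0.3095 = 1.533 × 11.97 ≈ 18.34

18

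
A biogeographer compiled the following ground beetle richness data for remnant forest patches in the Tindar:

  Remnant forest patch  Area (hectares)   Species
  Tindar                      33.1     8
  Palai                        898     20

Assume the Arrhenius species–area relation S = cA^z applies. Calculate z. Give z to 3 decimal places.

Taking logs: ln S = ln c + z ln A, so z = (ln S₂ − ln S₁)/(ln A₂ − ln A₁).
z = ln(20/8) / ln(898/33.1) = ln(2.5) / ln(27.13) = 0.9163 / 3.3006 = 0.2776

0.278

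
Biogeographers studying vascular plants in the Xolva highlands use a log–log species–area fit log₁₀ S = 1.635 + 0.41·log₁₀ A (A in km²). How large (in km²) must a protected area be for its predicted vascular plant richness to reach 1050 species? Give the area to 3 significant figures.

2400 km²

1050 = 43.15 × A^0.41  ⇒  A^0.41 = 1050/43.15 = 24.33
ln A = ln(24.33) / 0.41 = 3.1918 / 0.41 = 7.7849
A = e^7.7849 ≈ 2404 km²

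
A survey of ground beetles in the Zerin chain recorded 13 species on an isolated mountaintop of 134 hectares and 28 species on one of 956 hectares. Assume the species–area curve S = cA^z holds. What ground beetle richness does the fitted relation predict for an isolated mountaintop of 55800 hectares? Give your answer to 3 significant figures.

137

z = ln(28/13) / ln(956/134) = 0.7673 / 1.9649 = 0.3905
c = 13 / 134^0.3905 = 13 / 6.77 = 1.92
S₃ = 1.92 × 55800^0.3905 = 1.92 × 71.36 ≈ 137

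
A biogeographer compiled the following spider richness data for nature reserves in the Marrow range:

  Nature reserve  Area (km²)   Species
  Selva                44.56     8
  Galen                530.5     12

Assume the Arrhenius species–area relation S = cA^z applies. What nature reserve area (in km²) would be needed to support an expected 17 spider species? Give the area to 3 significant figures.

z = ln(12/8) / ln(530.5/44.56) = 0.4055 / 2.4770 = 0.1637
c = 8 / 44.56^0.1637 = 8 / 1.862 = 4.297
A = (17/4.297)^(1/0.1637) ⇒ ln A = ln(3.956)/0.1637 = 8.4016
A = e^8.4016 ≈ 4454 km²

4450 km²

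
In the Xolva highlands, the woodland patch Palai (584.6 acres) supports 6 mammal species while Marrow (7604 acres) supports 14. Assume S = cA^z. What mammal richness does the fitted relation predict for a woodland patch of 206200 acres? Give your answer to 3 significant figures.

z = ln(14/6) / ln(7604/584.6) = 0.8473 / 2.5655 = 0.3303
c = 6 / 584.6^0.3303 = 6 / 8.2 = 0.7317
S₃ = 0.7317 × 206200^0.3303 = 0.7317 × 56.9 ≈ 41.64

41.6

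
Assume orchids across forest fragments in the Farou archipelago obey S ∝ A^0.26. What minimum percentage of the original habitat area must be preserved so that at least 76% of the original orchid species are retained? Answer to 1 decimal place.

34.8%

Need (A_new/A_old)^0.26 = 0.76, so A_new/A_old = 0.76^(1/0.26) = 0.76^3.846
ln(A_new/A_old) = ln 0.76 / 0.26 = -0.2744 / 0.26 = -1.0555
A_new/A_old = e^-1.0555 ≈ 0.348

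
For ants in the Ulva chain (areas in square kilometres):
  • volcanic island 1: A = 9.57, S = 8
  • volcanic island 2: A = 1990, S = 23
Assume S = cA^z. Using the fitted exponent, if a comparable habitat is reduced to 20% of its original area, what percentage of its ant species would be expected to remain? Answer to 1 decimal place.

72.7%

z = ln(23/8) / ln(1990/9.57) = 1.0561 / 5.3373 = 0.1979
S_new/S_old = (A_new/A_old)^z = 0.2^0.1979 = exp(0.1979 × -1.6094) = 0.7273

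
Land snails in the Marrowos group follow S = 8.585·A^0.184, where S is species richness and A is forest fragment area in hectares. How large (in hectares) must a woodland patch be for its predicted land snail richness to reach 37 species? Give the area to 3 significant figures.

2810 hectares

37 = 8.585 × A^0.184  ⇒  A^0.184 = 37/8.585 = 4.31
ln A = ln(4.31) / 0.184 = 1.4609 / 0.184 = 7.9397
A = e^7.9397 ≈ 2806 hectares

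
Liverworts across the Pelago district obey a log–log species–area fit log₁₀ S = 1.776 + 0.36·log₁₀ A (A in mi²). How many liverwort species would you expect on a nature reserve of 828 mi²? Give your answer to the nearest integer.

S = 59.7 × 828^0.36
ln S = ln 59.7 + 0.36 × ln 828 = 4.0894 + 0.36 × 6.7190 = 6.5082
S = e^6.5082 ≈ 670.6

671 species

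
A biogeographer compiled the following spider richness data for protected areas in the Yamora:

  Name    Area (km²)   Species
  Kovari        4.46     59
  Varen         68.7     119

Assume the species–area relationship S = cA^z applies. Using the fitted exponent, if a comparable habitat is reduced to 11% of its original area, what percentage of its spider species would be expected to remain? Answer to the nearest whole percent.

57%

z = ln(119/59) / ln(68.7/4.46) = 0.7016 / 2.7346 = 0.2566
S_new/S_old = (A_new/A_old)^z = 0.11^0.2566 = exp(0.2566 × -2.2073) = 0.5676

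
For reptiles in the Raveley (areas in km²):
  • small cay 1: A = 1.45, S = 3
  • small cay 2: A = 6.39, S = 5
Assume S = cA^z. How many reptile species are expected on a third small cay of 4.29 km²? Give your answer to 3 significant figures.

4.36

z = ln(5/3) / ln(6.39/1.45) = 0.5108 / 1.4832 = 0.3444
c = 3 / 1.45^0.3444 = 3 / 1.137 = 2.64
S₃ = 2.64 × 4.29^0.3444 = 2.64 × 1.651 ≈ 4.359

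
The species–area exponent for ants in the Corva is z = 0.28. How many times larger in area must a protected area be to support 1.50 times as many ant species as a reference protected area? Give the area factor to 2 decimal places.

4.25

(A₂/A₁)^0.28 = 1.5, so A₂/A₁ = 1.5^(1/0.28) = 1.5^3.571
ln(A₂/A₁) = ln 1.5 / 0.28 = 0.4055 / 0.28 = 1.4481
A₂/A₁ = e^1.4481 ≈ 4.255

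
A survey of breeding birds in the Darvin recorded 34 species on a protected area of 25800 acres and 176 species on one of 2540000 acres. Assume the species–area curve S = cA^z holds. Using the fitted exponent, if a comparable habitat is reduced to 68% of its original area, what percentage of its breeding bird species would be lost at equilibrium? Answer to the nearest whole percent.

13%

z = ln(176/34) / ln(2540000/25800) = 1.6441 / 4.5895 = 0.3582
S_new/S_old = (A_new/A_old)^z = 0.68^0.3582 = exp(0.3582 × -0.3857) = 0.871
Fraction lost = 1 − 0.871 = 0.129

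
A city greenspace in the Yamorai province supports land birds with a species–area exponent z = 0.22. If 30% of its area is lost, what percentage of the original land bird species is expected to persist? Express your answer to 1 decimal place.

S_new/S_old = (A_new/A_old)^z = 0.7^0.22
= exp(0.22 × ln 0.7) = exp(0.22 × -0.3567) = exp(-0.0785) ≈ 0.9245

92.5%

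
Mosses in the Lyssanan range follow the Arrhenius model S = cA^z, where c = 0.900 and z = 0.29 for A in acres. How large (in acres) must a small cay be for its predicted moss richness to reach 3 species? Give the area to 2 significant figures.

3 = 0.9 × A^0.29  ⇒  A^0.29 = 3/0.9 = 3.333
ln A = ln(3.333) / 0.29 = 1.2040 / 0.29 = 4.1516
A = e^4.1516 ≈ 63.54 acres

64 acres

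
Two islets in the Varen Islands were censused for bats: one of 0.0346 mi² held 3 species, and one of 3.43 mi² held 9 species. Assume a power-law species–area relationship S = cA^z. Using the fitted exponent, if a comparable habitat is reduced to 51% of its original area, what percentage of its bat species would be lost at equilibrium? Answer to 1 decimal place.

z = ln(9/3) / ln(3.43/0.0346) = 1.0986 / 4.5965 = 0.2390
S_new/S_old = (A_new/A_old)^z = 0.51^0.2390 = exp(0.2390 × -0.6733) = 0.8513
Fraction lost = 1 − 0.8513 = 0.1487

14.9%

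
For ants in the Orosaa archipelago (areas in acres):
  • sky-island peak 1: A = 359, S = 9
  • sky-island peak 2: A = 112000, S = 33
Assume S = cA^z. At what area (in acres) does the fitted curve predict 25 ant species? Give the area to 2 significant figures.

33000 acres

z = ln(33/9) / ln(112000/359) = 1.2993 / 5.7429 = 0.2262
c = 9 / 359^0.2262 = 9 / 3.785 = 2.378
A = (25/2.378)^(1/0.2262) ⇒ ln A = ln(10.51)/0.2262 = 10.3991
A = e^10.3991 ≈ 32830 acres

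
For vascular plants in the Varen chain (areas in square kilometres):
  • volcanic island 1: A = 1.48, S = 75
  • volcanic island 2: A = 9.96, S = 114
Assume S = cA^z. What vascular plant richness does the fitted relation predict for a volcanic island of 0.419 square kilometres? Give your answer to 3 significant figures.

56.8

z = ln(114/75) / ln(9.96/1.48) = 0.4187 / 1.9065 = 0.2196
c = 75 / 1.48^0.2196 = 75 / 1.09 = 68.81
S₃ = 68.81 × 0.419^0.2196 = 68.81 × 0.8261 ≈ 56.85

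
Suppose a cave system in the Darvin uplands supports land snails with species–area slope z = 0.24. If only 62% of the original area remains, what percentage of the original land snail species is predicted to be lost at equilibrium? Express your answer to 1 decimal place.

S_new/S_old = (A_new/A_old)^z = 0.62^0.24
= exp(0.24 × ln 0.62) = exp(0.24 × -0.4780) = exp(-0.1147) ≈ 0.8916
Fraction lost = 1 − 0.8916 = 0.1084

10.8%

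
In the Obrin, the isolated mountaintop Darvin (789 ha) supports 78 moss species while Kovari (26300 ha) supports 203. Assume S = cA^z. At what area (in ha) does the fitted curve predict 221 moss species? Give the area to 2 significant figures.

z = ln(203/78) / ln(26300/789) = 0.9565 / 3.5066 = 0.2728
c = 78 / 789^0.2728 = 78 / 6.169 = 12.64
A = (221/12.64)^(1/0.2728) ⇒ ln A = ln(17.48)/0.2728 = 10.4888
A = e^10.4888 ≈ 35910 ha

36000 ha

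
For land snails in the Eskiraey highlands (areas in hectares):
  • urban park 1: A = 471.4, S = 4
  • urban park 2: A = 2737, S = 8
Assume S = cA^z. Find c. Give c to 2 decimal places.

0.35

z = ln(S₂/S₁) / ln(A₂/A₁) = ln(8/4) / ln(2737/471.4) = 0.6931 / 1.7589 = 0.3941
c = S₁ / A₁^z = 4 / 471.4^0.3941 = 4 / 11.31 = 0.3536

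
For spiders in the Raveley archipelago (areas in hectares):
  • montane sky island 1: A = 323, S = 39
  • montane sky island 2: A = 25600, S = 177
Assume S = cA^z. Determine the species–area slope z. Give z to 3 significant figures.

Taking logs: ln S = ln c + z ln A, so z = (ln S₂ − ln S₁)/(ln A₂ − ln A₁).
z = ln(177/39) / ln(25600/323) = ln(4.538) / ln(79.26) = 1.5126 / 4.3727 = 0.3459

0.346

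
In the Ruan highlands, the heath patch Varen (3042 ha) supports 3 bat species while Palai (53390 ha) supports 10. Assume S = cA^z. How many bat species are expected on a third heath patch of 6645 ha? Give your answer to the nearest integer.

4

z = ln(10/3) / ln(53390/3042) = 1.2040 / 2.8651 = 0.4202
c = 3 / 3042^0.4202 = 3 / 29.09 = 0.1031
S₃ = 0.1031 × 6645^0.4202 = 0.1031 × 40.39 ≈ 4.166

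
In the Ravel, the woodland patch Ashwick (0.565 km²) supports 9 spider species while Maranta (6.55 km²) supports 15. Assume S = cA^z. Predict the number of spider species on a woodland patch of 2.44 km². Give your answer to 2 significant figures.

12

z = ln(15/9) / ln(6.55/0.565) = 0.5108 / 2.4504 = 0.2085
c = 9 / 0.565^0.2085 = 9 / 0.8878 = 10.14
S₃ = 10.14 × 2.44^0.2085 = 10.14 × 1.204 ≈ 12.21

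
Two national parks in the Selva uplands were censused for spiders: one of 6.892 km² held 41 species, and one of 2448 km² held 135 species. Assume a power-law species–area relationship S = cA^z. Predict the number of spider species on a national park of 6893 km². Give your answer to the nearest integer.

z = ln(135/41) / ln(2448/6.892) = 1.1917 / 5.8727 = 0.2029
c = 41 / 6.892^0.2029 = 41 / 1.48 = 27.71
S₃ = 27.71 × 6893^0.2029 = 27.71 × 6.01 ≈ 166.6

167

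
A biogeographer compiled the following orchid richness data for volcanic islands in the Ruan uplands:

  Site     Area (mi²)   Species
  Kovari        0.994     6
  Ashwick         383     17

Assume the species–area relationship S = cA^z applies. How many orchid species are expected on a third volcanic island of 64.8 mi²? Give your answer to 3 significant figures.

12.5

z = ln(17/6) / ln(383/0.994) = 1.0415 / 5.9541 = 0.1749
c = 6 / 0.994^0.1749 = 6 / 0.9989 = 6.006
S₃ = 6.006 × 64.8^0.1749 = 6.006 × 2.074 ≈ 12.46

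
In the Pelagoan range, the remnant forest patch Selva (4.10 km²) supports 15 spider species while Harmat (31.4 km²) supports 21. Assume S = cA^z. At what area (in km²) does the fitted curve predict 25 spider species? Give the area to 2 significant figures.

90 km²

z = ln(21/15) / ln(31.4/4.1) = 0.3365 / 2.0358 = 0.1653
c = 15 / 4.1^0.1653 = 15 / 1.263 = 11.88
A = (25/11.88)^(1/0.1653) ⇒ ln A = ln(2.104)/0.1653 = 4.5017
A = e^4.5017 ≈ 90.17 km²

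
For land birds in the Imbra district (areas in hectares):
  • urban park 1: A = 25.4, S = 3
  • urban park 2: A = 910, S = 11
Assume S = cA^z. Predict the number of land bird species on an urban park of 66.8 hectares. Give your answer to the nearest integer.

z = ln(11/3) / ln(910/25.4) = 1.2993 / 3.5787 = 0.3631
c = 3 / 25.4^0.3631 = 3 / 3.236 = 0.927
S₃ = 0.927 × 66.8^0.3631 = 0.927 × 4.597 ≈ 4.262

4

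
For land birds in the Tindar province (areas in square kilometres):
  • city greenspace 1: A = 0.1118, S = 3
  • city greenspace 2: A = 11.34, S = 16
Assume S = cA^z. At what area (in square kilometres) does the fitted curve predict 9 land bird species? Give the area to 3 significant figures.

z = ln(16/3) / ln(11.34/0.1118) = 1.6740 / 4.6194 = 0.3624
c = 3 / 0.1118^0.3624 = 3 / 0.452 = 6.637
A = (9/6.637)^(1/0.3624) ⇒ ln A = ln(1.356)/0.3624 = 0.8406
A = e^0.8406 ≈ 2.318 square kilometres

2.32 square kilometres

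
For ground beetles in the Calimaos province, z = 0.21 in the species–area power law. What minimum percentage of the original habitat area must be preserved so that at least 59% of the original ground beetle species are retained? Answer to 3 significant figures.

8.11%

Need (A_new/A_old)^0.21 = 0.59, so A_new/A_old = 0.59^(1/0.21) = 0.59^4.762
ln(A_new/A_old) = ln 0.59 / 0.21 = -0.5276 / 0.21 = -2.5125
A_new/A_old = e^-2.5125 ≈ 0.08106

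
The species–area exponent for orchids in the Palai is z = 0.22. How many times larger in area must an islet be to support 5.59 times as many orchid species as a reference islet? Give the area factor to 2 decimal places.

2496.47

(A₂/A₁)^0.22 = 5.59, so A₂/A₁ = 5.59^(1/0.22) = 5.59^4.545
ln(A₂/A₁) = ln 5.59 / 0.22 = 1.7210 / 0.22 = 7.8226
A₂/A₁ = e^7.8226 ≈ 2496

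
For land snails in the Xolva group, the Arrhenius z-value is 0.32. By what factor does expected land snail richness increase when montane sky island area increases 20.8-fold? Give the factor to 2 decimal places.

S₂/S₁ = (A₂/A₁)^z = 20.8^0.32
ln(S₂/S₁) = 0.32 × ln 20.8 = 0.32 × 3.0350 = 0.9712
S₂/S₁ = e^0.9712 ≈ 2.641

2.64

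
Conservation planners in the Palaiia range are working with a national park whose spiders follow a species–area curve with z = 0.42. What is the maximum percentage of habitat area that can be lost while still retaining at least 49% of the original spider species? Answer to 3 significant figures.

Need (A_new/A_old)^0.42 = 0.49, so A_new/A_old = 0.49^(1/0.42) = 0.49^2.381
ln(A_new/A_old) = ln 0.49 / 0.42 = -0.7133 / 0.42 = -1.6985
A_new/A_old = e^-1.6985 ≈ 0.183
Fraction that can be lost = 1 − 0.183 = 0.817

81.7%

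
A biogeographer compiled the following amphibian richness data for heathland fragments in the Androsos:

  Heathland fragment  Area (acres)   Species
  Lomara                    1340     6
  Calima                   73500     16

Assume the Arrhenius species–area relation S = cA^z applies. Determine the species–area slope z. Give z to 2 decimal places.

0.24

Taking logs: ln S = ln c + z ln A, so z = (ln S₂ − ln S₁)/(ln A₂ − ln A₁).
z = ln(16/6) / ln(73500/1340) = ln(2.667) / ln(54.85) = 0.9808 / 4.0046 = 0.2449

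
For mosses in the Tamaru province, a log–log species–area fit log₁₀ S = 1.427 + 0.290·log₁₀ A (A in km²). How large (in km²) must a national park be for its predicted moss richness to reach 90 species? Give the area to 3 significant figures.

90 = 26.73 × A^0.29  ⇒  A^0.29 = 90/26.73 = 3.367
ln A = ln(3.367) / 0.29 = 1.2140 / 0.29 = 4.1863
A = e^4.1863 ≈ 65.78 km²

65.8 km²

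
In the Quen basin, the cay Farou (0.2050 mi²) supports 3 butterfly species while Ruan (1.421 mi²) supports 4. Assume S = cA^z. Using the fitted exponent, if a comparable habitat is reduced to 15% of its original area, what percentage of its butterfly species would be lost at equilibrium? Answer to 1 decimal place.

24.6%

z = ln(4/3) / ln(1.421/0.205) = 0.2877 / 1.9361 = 0.1486
S_new/S_old = (A_new/A_old)^z = 0.15^0.1486 = exp(0.1486 × -1.8971) = 0.7544
Fraction lost = 1 − 0.7544 = 0.2456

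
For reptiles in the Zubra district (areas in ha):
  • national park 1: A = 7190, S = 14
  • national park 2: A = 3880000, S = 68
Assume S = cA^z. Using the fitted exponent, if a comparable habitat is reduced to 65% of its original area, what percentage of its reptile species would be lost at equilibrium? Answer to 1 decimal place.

z = ln(68/14) / ln(3880000/7190) = 1.5805 / 6.2909 = 0.2512
S_new/S_old = (A_new/A_old)^z = 0.65^0.2512 = exp(0.2512 × -0.4308) = 0.8974
Fraction lost = 1 − 0.8974 = 0.1026

10.3%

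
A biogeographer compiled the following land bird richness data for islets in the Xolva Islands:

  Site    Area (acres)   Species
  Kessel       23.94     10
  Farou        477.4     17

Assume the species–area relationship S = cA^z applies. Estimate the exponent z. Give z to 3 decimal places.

Taking logs: ln S = ln c + z ln A, so z = (ln S₂ − ln S₁)/(ln A₂ − ln A₁).
z = ln(17/10) / ln(477.4/23.94) = ln(1.7) / ln(19.94) = 0.5306 / 2.9928 = 0.1773

0.177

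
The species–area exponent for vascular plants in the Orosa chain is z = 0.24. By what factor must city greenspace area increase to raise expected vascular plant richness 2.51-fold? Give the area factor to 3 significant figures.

46.3

(A₂/A₁)^0.24 = 2.51, so A₂/A₁ = 2.51^(1/0.24) = 2.51^4.167
ln(A₂/A₁) = ln 2.51 / 0.24 = 0.9203 / 0.24 = 3.8345
A₂/A₁ = e^3.8345 ≈ 46.27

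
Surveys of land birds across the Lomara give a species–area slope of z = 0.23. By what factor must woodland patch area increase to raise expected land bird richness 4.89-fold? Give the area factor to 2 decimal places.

993.10

(A₂/A₁)^0.23 = 4.89, so A₂/A₁ = 4.89^(1/0.23) = 4.89^4.348
ln(A₂/A₁) = ln 4.89 / 0.23 = 1.5872 / 0.23 = 6.9008
A₂/A₁ = e^6.9008 ≈ 993.1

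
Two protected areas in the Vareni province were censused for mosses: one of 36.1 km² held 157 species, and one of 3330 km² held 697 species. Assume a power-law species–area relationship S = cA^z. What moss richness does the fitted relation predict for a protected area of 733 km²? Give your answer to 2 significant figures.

z = ln(697/157) / ln(3330/36.1) = 1.4905 / 4.5244 = 0.3294
c = 157 / 36.1^0.3294 = 157 / 3.259 = 48.17
S₃ = 48.17 × 733^0.3294 = 48.17 × 8.788 ≈ 423.3

420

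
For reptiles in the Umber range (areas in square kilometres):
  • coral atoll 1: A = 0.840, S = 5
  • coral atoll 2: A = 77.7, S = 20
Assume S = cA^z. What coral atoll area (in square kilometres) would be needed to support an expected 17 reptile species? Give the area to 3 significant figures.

z = ln(20/5) / ln(77.7/0.84) = 1.3863 / 4.5272 = 0.3062
c = 5 / 0.84^0.3062 = 5 / 0.948 = 5.274
A = (17/5.274)^(1/0.3062) ⇒ ln A = ln(3.223)/0.3062 = 3.8221
A = e^3.8221 ≈ 45.7 square kilometres

45.7 square kilometres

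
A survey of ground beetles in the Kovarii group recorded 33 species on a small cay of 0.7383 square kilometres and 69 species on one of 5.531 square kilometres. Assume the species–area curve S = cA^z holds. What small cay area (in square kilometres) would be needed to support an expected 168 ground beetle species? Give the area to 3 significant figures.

z = ln(69/33) / ln(5.531/0.7383) = 0.7376 / 2.0138 = 0.3663
c = 33 / 0.7383^0.3663 = 33 / 0.8948 = 36.88
A = (168/36.88)^(1/0.3663) ⇒ ln A = ln(4.555)/0.3663 = 4.1398
A = e^4.1398 ≈ 62.79 square kilometres

62.8 square kilometres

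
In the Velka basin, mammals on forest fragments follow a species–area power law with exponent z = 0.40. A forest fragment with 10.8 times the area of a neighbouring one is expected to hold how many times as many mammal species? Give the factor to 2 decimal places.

2.59

S₂/S₁ = (A₂/A₁)^z = 10.8^0.4
ln(S₂/S₁) = 0.4 × ln 10.8 = 0.4 × 2.3795 = 0.9518
S₂/S₁ = e^0.9518 ≈ 2.59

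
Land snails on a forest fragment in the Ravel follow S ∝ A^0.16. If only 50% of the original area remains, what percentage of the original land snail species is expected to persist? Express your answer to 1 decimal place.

S_new/S_old = (A_new/A_old)^z = 0.5^0.16
= exp(0.16 × ln 0.5) = exp(0.16 × -0.6931) = exp(-0.1109) ≈ 0.895

89.5%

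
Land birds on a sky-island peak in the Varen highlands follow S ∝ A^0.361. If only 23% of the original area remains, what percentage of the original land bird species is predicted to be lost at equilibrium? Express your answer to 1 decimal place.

S_new/S_old = (A_new/A_old)^z = 0.23^0.361
= exp(0.361 × ln 0.23) = exp(0.361 × -1.4697) = exp(-0.5306) ≈ 0.5883
Fraction lost = 1 − 0.5883 = 0.4117

41.2%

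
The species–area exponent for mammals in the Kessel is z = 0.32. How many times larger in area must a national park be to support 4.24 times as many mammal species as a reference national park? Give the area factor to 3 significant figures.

(A₂/A₁)^0.32 = 4.24, so A₂/A₁ = 4.24^(1/0.32) = 4.24^3.125
ln(A₂/A₁) = ln 4.24 / 0.32 = 1.4446 / 0.32 = 4.5143
A₂/A₁ = e^4.5143 ≈ 91.31

91.3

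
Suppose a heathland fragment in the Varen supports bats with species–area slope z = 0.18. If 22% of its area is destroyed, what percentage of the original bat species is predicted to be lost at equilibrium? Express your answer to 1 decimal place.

S_new/S_old = (A_new/A_old)^z = 0.78^0.18
= exp(0.18 × ln 0.78) = exp(0.18 × -0.2485) = exp(-0.0447) ≈ 0.9563
Fraction lost = 1 − 0.9563 = 0.04374

4.4%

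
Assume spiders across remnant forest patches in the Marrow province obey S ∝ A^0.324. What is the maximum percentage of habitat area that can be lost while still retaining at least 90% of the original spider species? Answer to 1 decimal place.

Need (A_new/A_old)^0.324 = 0.9, so A_new/A_old = 0.9^(1/0.324) = 0.9^3.086
ln(A_new/A_old) = ln 0.9 / 0.324 = -0.1054 / 0.324 = -0.3252
A_new/A_old = e^-0.3252 ≈ 0.7224
Fraction that can be lost = 1 − 0.7224 = 0.2776

27.8%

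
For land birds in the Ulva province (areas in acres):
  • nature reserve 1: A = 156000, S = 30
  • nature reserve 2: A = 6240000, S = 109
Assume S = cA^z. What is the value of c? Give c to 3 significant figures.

z = ln(S₂/S₁) / ln(A₂/A₁) = ln(109/30) / ln(6240000/156000) = 1.2902 / 3.6889 = 0.3497
c = S₁ / A₁^z = 30 / 156000^0.3497 = 30 / 65.5 = 0.458

0.458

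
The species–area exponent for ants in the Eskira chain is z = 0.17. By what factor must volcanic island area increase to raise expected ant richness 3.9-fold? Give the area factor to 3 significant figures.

3000

(A₂/A₁)^0.17 = 3.9, so A₂/A₁ = 3.9^(1/0.17) = 3.9^5.882
ln(A₂/A₁) = ln 3.9 / 0.17 = 1.3610 / 0.17 = 8.0057
A₂/A₁ = e^8.0057 ≈ 2998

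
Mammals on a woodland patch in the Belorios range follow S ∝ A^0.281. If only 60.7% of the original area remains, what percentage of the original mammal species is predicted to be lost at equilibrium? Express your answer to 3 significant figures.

13.1%

S_new/S_old = (A_new/A_old)^z = 0.607^0.281
= exp(0.281 × ln 0.607) = exp(0.281 × -0.4992) = exp(-0.1403) ≈ 0.8691
Fraction lost = 1 − 0.8691 = 0.1309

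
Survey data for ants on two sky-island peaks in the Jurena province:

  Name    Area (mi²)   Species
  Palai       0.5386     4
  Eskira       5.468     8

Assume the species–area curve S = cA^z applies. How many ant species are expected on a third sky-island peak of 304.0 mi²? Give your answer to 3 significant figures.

26.6

z = ln(8/4) / ln(5.468/0.5386) = 0.6931 / 2.3177 = 0.2991
c = 4 / 0.5386^0.2991 = 4 / 0.8311 = 4.813
S₃ = 4.813 × 304^0.2991 = 4.813 × 5.528 ≈ 26.61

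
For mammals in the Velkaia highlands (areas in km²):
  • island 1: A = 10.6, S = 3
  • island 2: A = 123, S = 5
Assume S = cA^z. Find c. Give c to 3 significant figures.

1.83

z = ln(S₂/S₁) / ln(A₂/A₁) = ln(5/3) / ln(123/10.6) = 0.5108 / 2.4513 = 0.2084
c = S₁ / A₁^z = 3 / 10.6^0.2084 = 3 / 1.636 = 1.834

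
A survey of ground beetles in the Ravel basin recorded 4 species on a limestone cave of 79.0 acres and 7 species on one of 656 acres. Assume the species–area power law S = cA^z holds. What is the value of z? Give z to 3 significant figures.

Taking logs: ln S = ln c + z ln A, so z = (ln S₂ − ln S₁)/(ln A₂ − ln A₁).
z = ln(7/4) / ln(656/79) = ln(1.75) / ln(8.304) = 0.5596 / 2.1167 = 0.2644

0.264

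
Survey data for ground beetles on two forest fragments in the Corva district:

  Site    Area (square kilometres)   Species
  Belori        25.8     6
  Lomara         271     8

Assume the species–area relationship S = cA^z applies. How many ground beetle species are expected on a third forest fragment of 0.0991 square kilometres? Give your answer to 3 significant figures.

z = ln(8/6) / ln(271/25.8) = 0.2877 / 2.3517 = 0.1223
c = 6 / 25.8^0.1223 = 6 / 1.488 = 4.032
S₃ = 4.032 × 0.0991^0.1223 = 4.032 × 0.7537 ≈ 3.039

3.04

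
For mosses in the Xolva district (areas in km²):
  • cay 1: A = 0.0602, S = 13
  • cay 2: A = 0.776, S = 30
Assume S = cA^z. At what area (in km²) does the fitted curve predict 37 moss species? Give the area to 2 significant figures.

z = ln(30/13) / ln(0.776/0.0602) = 0.8362 / 2.5565 = 0.3271
c = 13 / 0.0602^0.3271 = 13 / 0.3988 = 32.59
A = (37/32.59)^(1/0.3271) ⇒ ln A = ln(1.135)/0.3271 = 0.3875
A = e^0.3875 ≈ 1.473 km²

1.5 km²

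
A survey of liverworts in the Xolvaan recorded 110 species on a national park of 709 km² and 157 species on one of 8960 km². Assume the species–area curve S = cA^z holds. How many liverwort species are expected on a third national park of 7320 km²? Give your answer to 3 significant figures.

153

z = ln(157/110) / ln(8960/709) = 0.3558 / 2.5367 = 0.1402
c = 110 / 709^0.1402 = 110 / 2.511 = 43.81
S₃ = 43.81 × 7320^0.1402 = 43.81 × 3.483 ≈ 152.6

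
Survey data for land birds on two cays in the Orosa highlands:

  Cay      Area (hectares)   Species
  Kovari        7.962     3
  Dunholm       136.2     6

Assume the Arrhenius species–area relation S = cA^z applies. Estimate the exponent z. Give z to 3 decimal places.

Taking logs: ln S = ln c + z ln A, so z = (ln S₂ − ln S₁)/(ln A₂ − ln A₁).
z = ln(6/3) / ln(136.2/7.962) = ln(2) / ln(17.11) = 0.6931 / 2.8394 = 0.2441

0.244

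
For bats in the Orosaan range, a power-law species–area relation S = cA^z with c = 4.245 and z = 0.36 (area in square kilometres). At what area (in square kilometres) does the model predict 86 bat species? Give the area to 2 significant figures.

4300 square kilometres

86 = 4.245 × A^0.36  ⇒  A^0.36 = 86/4.245 = 20.26
ln A = ln(20.26) / 0.36 = 3.0086 / 0.36 = 8.3572
A = e^8.3572 ≈ 4261 square kilometres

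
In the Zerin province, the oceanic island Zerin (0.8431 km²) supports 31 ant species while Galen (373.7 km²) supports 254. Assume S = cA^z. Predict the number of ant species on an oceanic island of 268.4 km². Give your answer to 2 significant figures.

230

z = ln(254/31) / ln(373.7/0.8431) = 2.1033 / 6.0941 = 0.3451
c = 31 / 0.8431^0.3451 = 31 / 0.9428 = 32.88
S₃ = 32.88 × 268.4^0.3451 = 32.88 × 6.891 ≈ 226.6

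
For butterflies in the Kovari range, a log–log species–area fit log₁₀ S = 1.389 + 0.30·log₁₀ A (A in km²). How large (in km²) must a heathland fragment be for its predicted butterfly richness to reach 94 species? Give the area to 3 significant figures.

88.5 km²

94 = 24.49 × A^0.3  ⇒  A^0.3 = 94/24.49 = 3.838
ln A = ln(3.838) / 0.3 = 1.3450 / 0.3 = 4.4833
A = e^4.4833 ≈ 88.53 km²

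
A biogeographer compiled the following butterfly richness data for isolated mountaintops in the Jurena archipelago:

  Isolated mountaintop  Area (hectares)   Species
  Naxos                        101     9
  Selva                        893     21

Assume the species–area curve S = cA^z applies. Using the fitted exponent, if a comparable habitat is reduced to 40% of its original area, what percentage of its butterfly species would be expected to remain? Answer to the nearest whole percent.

z = ln(21/9) / ln(893/101) = 0.8473 / 2.1795 = 0.3888
S_new/S_old = (A_new/A_old)^z = 0.4^0.3888 = exp(0.3888 × -0.9163) = 0.7003

70%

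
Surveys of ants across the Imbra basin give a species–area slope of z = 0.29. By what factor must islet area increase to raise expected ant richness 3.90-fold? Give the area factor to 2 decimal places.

109.18

(A₂/A₁)^0.29 = 3.9, so A₂/A₁ = 3.9^(1/0.29) = 3.9^3.448
ln(A₂/A₁) = ln 3.9 / 0.29 = 1.3610 / 0.29 = 4.6930
A₂/A₁ = e^4.6930 ≈ 109.2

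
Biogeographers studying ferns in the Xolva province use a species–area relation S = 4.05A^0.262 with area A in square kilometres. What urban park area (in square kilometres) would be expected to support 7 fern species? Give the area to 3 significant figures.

8.07 square kilometres

7 = 4.05 × A^0.262  ⇒  A^0.262 = 7/4.05 = 1.728
ln A = ln(1.728) / 0.262 = 0.5472 / 0.262 = 2.0885
A = e^2.0885 ≈ 8.073 square kilometres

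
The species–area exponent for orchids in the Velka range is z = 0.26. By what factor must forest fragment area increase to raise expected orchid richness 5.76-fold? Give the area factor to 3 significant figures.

841

(A₂/A₁)^0.26 = 5.76, so A₂/A₁ = 5.76^(1/0.26) = 5.76^3.846
ln(A₂/A₁) = ln 5.76 / 0.26 = 1.7509 / 0.26 = 6.7344
A₂/A₁ = e^6.7344 ≈ 840.8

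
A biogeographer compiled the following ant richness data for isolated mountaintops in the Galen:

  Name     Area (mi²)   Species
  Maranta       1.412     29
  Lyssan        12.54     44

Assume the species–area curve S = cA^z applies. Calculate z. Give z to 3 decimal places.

0.191

Taking logs: ln S = ln c + z ln A, so z = (ln S₂ − ln S₁)/(ln A₂ − ln A₁).
z = ln(44/29) / ln(12.54/1.412) = ln(1.517) / ln(8.881) = 0.4169 / 2.1839 = 0.1909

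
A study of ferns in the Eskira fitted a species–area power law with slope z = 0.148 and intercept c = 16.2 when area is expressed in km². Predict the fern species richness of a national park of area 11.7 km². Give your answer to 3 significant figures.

23.3

S = 16.2 × 11.7^0.148 = 16.2 × 1.439 ≈ 23.31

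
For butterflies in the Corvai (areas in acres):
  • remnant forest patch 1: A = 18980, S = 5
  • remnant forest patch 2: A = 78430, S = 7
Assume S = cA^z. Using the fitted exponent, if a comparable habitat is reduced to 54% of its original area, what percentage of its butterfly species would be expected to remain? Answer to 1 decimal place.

z = ln(7/5) / ln(78430/18980) = 0.3365 / 1.4188 = 0.2371
S_new/S_old = (A_new/A_old)^z = 0.54^0.2371 = exp(0.2371 × -0.6162) = 0.864

86.4%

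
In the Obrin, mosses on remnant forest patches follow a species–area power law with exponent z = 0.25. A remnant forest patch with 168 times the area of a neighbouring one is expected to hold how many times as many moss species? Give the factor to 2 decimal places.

S₂/S₁ = (A₂/A₁)^z = 168^0.25
ln(S₂/S₁) = 0.25 × ln 168 = 0.25 × 5.1240 = 1.2810
S₂/S₁ = e^1.2810 ≈ 3.6

3.60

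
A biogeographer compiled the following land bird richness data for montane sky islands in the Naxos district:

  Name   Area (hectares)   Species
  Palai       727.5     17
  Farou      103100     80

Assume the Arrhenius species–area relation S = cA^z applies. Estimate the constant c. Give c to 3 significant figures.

2.17

z = ln(S₂/S₁) / ln(A₂/A₁) = ln(80/17) / ln(103100/727.5) = 1.5488 / 4.9538 = 0.3126
c = S₁ / A₁^z = 17 / 727.5^0.3126 = 17 / 7.848 = 2.166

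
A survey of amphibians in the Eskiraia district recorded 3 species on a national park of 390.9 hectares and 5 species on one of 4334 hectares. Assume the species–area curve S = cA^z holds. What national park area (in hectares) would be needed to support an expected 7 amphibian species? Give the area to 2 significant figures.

21000 hectares

z = ln(5/3) / ln(4334/390.9) = 0.5108 / 2.4058 = 0.2123
c = 3 / 390.9^0.2123 = 3 / 3.551 = 0.8448
A = (7/0.8448)^(1/0.2123) ⇒ ln A = ln(8.286)/0.2123 = 9.9589
A = e^9.9589 ≈ 21140 hectares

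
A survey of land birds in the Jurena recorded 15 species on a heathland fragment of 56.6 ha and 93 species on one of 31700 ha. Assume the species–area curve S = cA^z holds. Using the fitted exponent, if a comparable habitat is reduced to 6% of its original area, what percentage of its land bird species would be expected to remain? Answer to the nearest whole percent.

z = ln(93/15) / ln(31700/56.6) = 1.8245 / 6.3281 = 0.2883
S_new/S_old = (A_new/A_old)^z = 0.06^0.2883 = exp(0.2883 × -2.8134) = 0.4443

44%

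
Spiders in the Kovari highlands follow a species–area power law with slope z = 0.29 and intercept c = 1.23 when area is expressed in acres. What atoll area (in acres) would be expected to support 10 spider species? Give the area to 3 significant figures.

1370 acres

10 = 1.23 × A^0.29  ⇒  A^0.29 = 10/1.23 = 8.13
ln A = ln(8.13) / 0.29 = 2.0956 / 0.29 = 7.2261
A = e^7.2261 ≈ 1375 acres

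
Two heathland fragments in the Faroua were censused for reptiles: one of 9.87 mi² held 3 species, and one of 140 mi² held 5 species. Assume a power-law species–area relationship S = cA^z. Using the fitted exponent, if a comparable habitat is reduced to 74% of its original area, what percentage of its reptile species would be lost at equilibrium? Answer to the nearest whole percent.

6%

z = ln(5/3) / ln(140/9.87) = 0.5108 / 2.6521 = 0.1926
S_new/S_old = (A_new/A_old)^z = 0.74^0.1926 = exp(0.1926 × -0.3011) = 0.9437
Fraction lost = 1 − 0.9437 = 0.05635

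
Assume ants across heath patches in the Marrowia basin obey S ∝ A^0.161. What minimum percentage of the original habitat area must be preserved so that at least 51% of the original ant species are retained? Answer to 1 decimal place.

Need (A_new/A_old)^0.161 = 0.51, so A_new/A_old = 0.51^(1/0.161) = 0.51^6.211
ln(A_new/A_old) = ln 0.51 / 0.161 = -0.6733 / 0.161 = -4.1823
A_new/A_old = e^-4.1823 ≈ 0.01526

1.5%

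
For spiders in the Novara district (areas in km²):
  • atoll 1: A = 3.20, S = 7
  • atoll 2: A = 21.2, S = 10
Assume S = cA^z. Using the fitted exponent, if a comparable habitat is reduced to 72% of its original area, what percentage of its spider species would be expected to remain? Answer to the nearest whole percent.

94%

z = ln(10/7) / ln(21.2/3.2) = 0.3567 / 1.8909 = 0.1886
S_new/S_old = (A_new/A_old)^z = 0.72^0.1886 = exp(0.1886 × -0.3285) = 0.9399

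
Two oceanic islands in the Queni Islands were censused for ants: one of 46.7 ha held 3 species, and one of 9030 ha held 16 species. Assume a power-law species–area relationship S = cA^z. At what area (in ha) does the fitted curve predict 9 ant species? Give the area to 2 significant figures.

z = ln(16/3) / ln(9030/46.7) = 1.6740 / 5.2646 = 0.3180
c = 3 / 46.7^0.3180 = 3 / 3.395 = 0.8837
A = (9/0.8837)^(1/0.3180) ⇒ ln A = ln(10.18)/0.3180 = 7.2988
A = e^7.2988 ≈ 1479 ha

1500 ha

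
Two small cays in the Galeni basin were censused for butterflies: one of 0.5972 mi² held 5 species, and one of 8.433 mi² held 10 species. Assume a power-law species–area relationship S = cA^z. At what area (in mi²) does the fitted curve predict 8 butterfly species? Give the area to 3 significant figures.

3.60 mi²

z = ln(10/5) / ln(8.433/0.5972) = 0.6931 / 2.6477 = 0.2618
c = 5 / 0.5972^0.2618 = 5 / 0.8738 = 5.722
A = (8/5.722)^(1/0.2618) ⇒ ln A = ln(1.398)/0.2618 = 1.2798
A = e^1.2798 ≈ 3.596 mi²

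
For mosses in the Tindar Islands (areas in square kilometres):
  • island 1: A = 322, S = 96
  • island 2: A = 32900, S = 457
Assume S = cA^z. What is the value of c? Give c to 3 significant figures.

13.7

z = ln(S₂/S₁) / ln(A₂/A₁) = ln(457/96) / ln(32900/322) = 1.5603 / 4.6267 = 0.3372
c = S₁ / A₁^z = 96 / 322^0.3372 = 96 / 7.011 = 13.69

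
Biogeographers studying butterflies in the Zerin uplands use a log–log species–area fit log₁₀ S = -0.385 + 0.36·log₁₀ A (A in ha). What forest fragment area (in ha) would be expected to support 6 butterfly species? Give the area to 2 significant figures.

1700 ha

6 = 0.4121 × A^0.36  ⇒  A^0.36 = 6/0.4121 = 14.56
ln A = ln(14.56) / 0.36 = 2.6783 / 0.36 = 7.4396
A = e^7.4396 ≈ 1702 ha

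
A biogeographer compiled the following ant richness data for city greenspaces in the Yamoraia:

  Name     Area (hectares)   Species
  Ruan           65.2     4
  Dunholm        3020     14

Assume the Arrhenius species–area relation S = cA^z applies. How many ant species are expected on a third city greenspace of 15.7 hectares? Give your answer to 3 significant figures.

2.51

z = ln(14/4) / ln(3020/65.2) = 1.2528 / 3.8356 = 0.3266
c = 4 / 65.2^0.3266 = 4 / 3.914 = 1.022
S₃ = 1.022 × 15.7^0.3266 = 1.022 × 2.458 ≈ 2.512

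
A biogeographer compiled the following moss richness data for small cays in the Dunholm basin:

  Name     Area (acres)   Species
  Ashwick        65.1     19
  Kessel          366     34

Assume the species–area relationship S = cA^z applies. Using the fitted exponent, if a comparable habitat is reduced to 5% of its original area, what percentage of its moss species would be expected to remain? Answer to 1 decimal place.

36.4%

z = ln(34/19) / ln(366/65.1) = 0.5819 / 1.7267 = 0.3370
S_new/S_old = (A_new/A_old)^z = 0.05^0.3370 = exp(0.3370 × -2.9957) = 0.3644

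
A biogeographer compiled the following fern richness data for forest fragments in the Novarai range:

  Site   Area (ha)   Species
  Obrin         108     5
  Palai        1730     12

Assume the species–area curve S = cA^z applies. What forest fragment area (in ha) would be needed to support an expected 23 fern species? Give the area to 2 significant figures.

z = ln(12/5) / ln(1730/108) = 0.8755 / 2.7737 = 0.3156
c = 5 / 108^0.3156 = 5 / 4.383 = 1.141
A = (23/1.141)^(1/0.3156) ⇒ ln A = ln(20.16)/0.3156 = 9.5171
A = e^9.5171 ≈ 13591 ha

14000 ha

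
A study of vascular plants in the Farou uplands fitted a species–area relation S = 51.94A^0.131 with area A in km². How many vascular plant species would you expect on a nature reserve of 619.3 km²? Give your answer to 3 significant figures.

S = 51.94 × 619.3^0.131
ln S = ln 51.94 + 0.131 × ln 619.3 = 3.9501 + 0.131 × 6.4286 = 4.7922
S = e^4.7922 ≈ 120.6

121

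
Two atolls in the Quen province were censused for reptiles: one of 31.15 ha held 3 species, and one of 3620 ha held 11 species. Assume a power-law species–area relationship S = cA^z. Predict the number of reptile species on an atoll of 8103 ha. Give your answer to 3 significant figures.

13.7

z = ln(11/3) / ln(3620/31.15) = 1.2993 / 4.7554 = 0.2732
c = 3 / 31.15^0.2732 = 3 / 2.559 = 1.172
S₃ = 1.172 × 8103^0.2732 = 1.172 × 11.69 ≈ 13.71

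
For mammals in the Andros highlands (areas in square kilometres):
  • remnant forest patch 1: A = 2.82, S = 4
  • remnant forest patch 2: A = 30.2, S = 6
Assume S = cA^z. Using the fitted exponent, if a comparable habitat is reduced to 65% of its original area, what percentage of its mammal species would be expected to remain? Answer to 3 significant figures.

92.9%

z = ln(6/4) / ln(30.2/2.82) = 0.4055 / 2.3711 = 0.1710
S_new/S_old = (A_new/A_old)^z = 0.65^0.1710 = exp(0.1710 × -0.4308) = 0.929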